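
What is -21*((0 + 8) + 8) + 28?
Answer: -308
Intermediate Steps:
-21*((0 + 8) + 8) + 28 = -21*(8 + 8) + 28 = -21*16 + 28 = -336 + 28 = -308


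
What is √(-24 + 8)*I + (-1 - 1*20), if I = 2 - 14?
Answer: -21 - 48*I ≈ -21.0 - 48.0*I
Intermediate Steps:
I = -12
√(-24 + 8)*I + (-1 - 1*20) = √(-24 + 8)*(-12) + (-1 - 1*20) = √(-16)*(-12) + (-1 - 20) = (4*I)*(-12) - 21 = -48*I - 21 = -21 - 48*I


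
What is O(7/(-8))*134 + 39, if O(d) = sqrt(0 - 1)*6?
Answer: 39 + 804*I ≈ 39.0 + 804.0*I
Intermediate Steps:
O(d) = 6*I (O(d) = sqrt(-1)*6 = I*6 = 6*I)
O(7/(-8))*134 + 39 = (6*I)*134 + 39 = 804*I + 39 = 39 + 804*I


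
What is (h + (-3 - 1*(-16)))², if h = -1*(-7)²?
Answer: 1296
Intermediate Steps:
h = -49 (h = -1*49 = -49)
(h + (-3 - 1*(-16)))² = (-49 + (-3 - 1*(-16)))² = (-49 + (-3 + 16))² = (-49 + 13)² = (-36)² = 1296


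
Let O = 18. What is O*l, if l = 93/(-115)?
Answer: -1674/115 ≈ -14.557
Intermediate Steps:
l = -93/115 (l = 93*(-1/115) = -93/115 ≈ -0.80870)
O*l = 18*(-93/115) = -1674/115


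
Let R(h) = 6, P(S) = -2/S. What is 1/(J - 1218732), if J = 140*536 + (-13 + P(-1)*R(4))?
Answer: -1/1143693 ≈ -8.7436e-7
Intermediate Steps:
J = 75039 (J = 140*536 + (-13 - 2/(-1)*6) = 75040 + (-13 - 2*(-1)*6) = 75040 + (-13 + 2*6) = 75040 + (-13 + 12) = 75040 - 1 = 75039)
1/(J - 1218732) = 1/(75039 - 1218732) = 1/(-1143693) = -1/1143693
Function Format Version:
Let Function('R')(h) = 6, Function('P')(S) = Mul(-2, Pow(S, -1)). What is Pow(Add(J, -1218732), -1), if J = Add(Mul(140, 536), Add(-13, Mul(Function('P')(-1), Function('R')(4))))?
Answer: Rational(-1, 1143693) ≈ -8.7436e-7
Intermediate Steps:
J = 75039 (J = Add(Mul(140, 536), Add(-13, Mul(Mul(-2, Pow(-1, -1)), 6))) = Add(75040, Add(-13, Mul(Mul(-2, -1), 6))) = Add(75040, Add(-13, Mul(2, 6))) = Add(75040, Add(-13, 12)) = Add(75040, -1) = 75039)
Pow(Add(J, -1218732), -1) = Pow(Add(75039, -1218732), -1) = Pow(-1143693, -1) = Rational(-1, 1143693)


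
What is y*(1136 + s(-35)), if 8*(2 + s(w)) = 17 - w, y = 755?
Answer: 1722155/2 ≈ 8.6108e+5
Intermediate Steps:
s(w) = ⅛ - w/8 (s(w) = -2 + (17 - w)/8 = -2 + (17/8 - w/8) = ⅛ - w/8)
y*(1136 + s(-35)) = 755*(1136 + (⅛ - ⅛*(-35))) = 755*(1136 + (⅛ + 35/8)) = 755*(1136 + 9/2) = 755*(2281/2) = 1722155/2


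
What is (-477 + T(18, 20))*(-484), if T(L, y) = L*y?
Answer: 56628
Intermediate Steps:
(-477 + T(18, 20))*(-484) = (-477 + 18*20)*(-484) = (-477 + 360)*(-484) = -117*(-484) = 56628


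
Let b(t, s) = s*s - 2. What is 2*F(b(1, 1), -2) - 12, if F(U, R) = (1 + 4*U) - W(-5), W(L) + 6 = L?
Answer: 4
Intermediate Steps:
W(L) = -6 + L
b(t, s) = -2 + s² (b(t, s) = s² - 2 = -2 + s²)
F(U, R) = 12 + 4*U (F(U, R) = (1 + 4*U) - (-6 - 5) = (1 + 4*U) - 1*(-11) = (1 + 4*U) + 11 = 12 + 4*U)
2*F(b(1, 1), -2) - 12 = 2*(12 + 4*(-2 + 1²)) - 12 = 2*(12 + 4*(-2 + 1)) - 12 = 2*(12 + 4*(-1)) - 12 = 2*(12 - 4) - 12 = 2*8 - 12 = 16 - 12 = 4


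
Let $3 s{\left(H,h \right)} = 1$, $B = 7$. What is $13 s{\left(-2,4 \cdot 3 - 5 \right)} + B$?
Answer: $\frac{34}{3} \approx 11.333$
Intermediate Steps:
$s{\left(H,h \right)} = \frac{1}{3}$ ($s{\left(H,h \right)} = \frac{1}{3} \cdot 1 = \frac{1}{3}$)
$13 s{\left(-2,4 \cdot 3 - 5 \right)} + B = 13 \cdot \frac{1}{3} + 7 = \frac{13}{3} + 7 = \frac{34}{3}$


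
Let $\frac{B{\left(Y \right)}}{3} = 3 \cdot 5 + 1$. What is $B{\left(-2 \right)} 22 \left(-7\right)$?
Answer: $-7392$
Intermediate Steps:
$B{\left(Y \right)} = 48$ ($B{\left(Y \right)} = 3 \left(3 \cdot 5 + 1\right) = 3 \left(15 + 1\right) = 3 \cdot 16 = 48$)
$B{\left(-2 \right)} 22 \left(-7\right) = 48 \cdot 22 \left(-7\right) = 1056 \left(-7\right) = -7392$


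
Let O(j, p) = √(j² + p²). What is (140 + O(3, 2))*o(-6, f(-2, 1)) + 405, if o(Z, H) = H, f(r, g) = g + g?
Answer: 685 + 2*√13 ≈ 692.21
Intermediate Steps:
f(r, g) = 2*g
(140 + O(3, 2))*o(-6, f(-2, 1)) + 405 = (140 + √(3² + 2²))*(2*1) + 405 = (140 + √(9 + 4))*2 + 405 = (140 + √13)*2 + 405 = (280 + 2*√13) + 405 = 685 + 2*√13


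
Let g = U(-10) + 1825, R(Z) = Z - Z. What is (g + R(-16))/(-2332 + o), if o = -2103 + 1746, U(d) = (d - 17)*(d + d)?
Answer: -2365/2689 ≈ -0.87951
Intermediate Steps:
U(d) = 2*d*(-17 + d) (U(d) = (-17 + d)*(2*d) = 2*d*(-17 + d))
R(Z) = 0
g = 2365 (g = 2*(-10)*(-17 - 10) + 1825 = 2*(-10)*(-27) + 1825 = 540 + 1825 = 2365)
o = -357
(g + R(-16))/(-2332 + o) = (2365 + 0)/(-2332 - 357) = 2365/(-2689) = 2365*(-1/2689) = -2365/2689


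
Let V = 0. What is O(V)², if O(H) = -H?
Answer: 0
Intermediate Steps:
O(V)² = (-1*0)² = 0² = 0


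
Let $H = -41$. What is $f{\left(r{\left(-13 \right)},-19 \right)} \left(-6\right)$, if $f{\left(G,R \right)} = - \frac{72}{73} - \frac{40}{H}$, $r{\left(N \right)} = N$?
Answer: $\frac{192}{2993} \approx 0.06415$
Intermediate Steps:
$f{\left(G,R \right)} = - \frac{32}{2993}$ ($f{\left(G,R \right)} = - \frac{72}{73} - \frac{40}{-41} = \left(-72\right) \frac{1}{73} - - \frac{40}{41} = - \frac{72}{73} + \frac{40}{41} = - \frac{32}{2993}$)
$f{\left(r{\left(-13 \right)},-19 \right)} \left(-6\right) = \left(- \frac{32}{2993}\right) \left(-6\right) = \frac{192}{2993}$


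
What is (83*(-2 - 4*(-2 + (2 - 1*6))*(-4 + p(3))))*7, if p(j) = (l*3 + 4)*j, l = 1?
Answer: 235886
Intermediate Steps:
p(j) = 7*j (p(j) = (1*3 + 4)*j = (3 + 4)*j = 7*j)
(83*(-2 - 4*(-2 + (2 - 1*6))*(-4 + p(3))))*7 = (83*(-2 - 4*(-2 + (2 - 1*6))*(-4 + 7*3)))*7 = (83*(-2 - 4*(-2 + (2 - 6))*(-4 + 21)))*7 = (83*(-2 - 4*(-2 - 4)*17))*7 = (83*(-2 - (-24)*17))*7 = (83*(-2 - 4*(-102)))*7 = (83*(-2 + 408))*7 = (83*406)*7 = 33698*7 = 235886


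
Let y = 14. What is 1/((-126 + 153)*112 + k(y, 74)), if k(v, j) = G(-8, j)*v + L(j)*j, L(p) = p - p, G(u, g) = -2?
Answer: 1/2996 ≈ 0.00033378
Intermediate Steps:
L(p) = 0
k(v, j) = -2*v (k(v, j) = -2*v + 0*j = -2*v + 0 = -2*v)
1/((-126 + 153)*112 + k(y, 74)) = 1/((-126 + 153)*112 - 2*14) = 1/(27*112 - 28) = 1/(3024 - 28) = 1/2996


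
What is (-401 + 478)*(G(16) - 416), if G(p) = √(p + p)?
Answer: -32032 + 308*√2 ≈ -31596.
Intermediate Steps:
G(p) = √2*√p (G(p) = √(2*p) = √2*√p)
(-401 + 478)*(G(16) - 416) = (-401 + 478)*(√2*√16 - 416) = 77*(√2*4 - 416) = 77*(4*√2 - 416) = 77*(-416 + 4*√2) = -32032 + 308*√2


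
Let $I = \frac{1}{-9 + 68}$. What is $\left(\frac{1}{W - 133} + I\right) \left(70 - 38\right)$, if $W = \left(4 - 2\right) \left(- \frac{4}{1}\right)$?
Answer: $\frac{2624}{8319} \approx 0.31542$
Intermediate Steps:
$W = -8$ ($W = 2 \left(\left(-4\right) 1\right) = 2 \left(-4\right) = -8$)
$I = \frac{1}{59} \approx 0.016949$
$\left(\frac{1}{W - 133} + I\right) \left(70 - 38\right) = \left(\frac{1}{-8 - 133} + \frac{1}{59}\right) \left(70 - 38\right) = \left(\frac{1}{-141} + \frac{1}{59}\right) 32 = \left(- \frac{1}{141} + \frac{1}{59}\right) 32 = \frac{82}{8319} \cdot 32 = \frac{2624}{8319}$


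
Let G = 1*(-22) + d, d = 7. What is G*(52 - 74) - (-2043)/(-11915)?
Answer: 3929907/11915 ≈ 329.83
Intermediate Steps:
G = -15 (G = 1*(-22) + 7 = -22 + 7 = -15)
G*(52 - 74) - (-2043)/(-11915) = -15*(52 - 74) - (-2043)/(-11915) = -15*(-22) - (-2043)*(-1)/11915 = 330 - 1*2043/11915 = 330 - 2043/11915 = 3929907/11915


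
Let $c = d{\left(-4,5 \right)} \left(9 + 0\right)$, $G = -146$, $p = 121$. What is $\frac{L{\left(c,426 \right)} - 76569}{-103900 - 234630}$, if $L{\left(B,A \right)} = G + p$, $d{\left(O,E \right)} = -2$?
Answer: $\frac{38297}{169265} \approx 0.22625$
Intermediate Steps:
$c = -18$ ($c = - 2 \left(9 + 0\right) = \left(-2\right) 9 = -18$)
$L{\left(B,A \right)} = -25$ ($L{\left(B,A \right)} = -146 + 121 = -25$)
$\frac{L{\left(c,426 \right)} - 76569}{-103900 - 234630} = \frac{-25 - 76569}{-103900 - 234630} = - \frac{76594}{-338530} = \left(-76594\right) \left(- \frac{1}{338530}\right) = \frac{38297}{169265}$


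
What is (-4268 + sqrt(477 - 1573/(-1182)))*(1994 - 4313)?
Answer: 9897492 - 773*sqrt(668287434)/394 ≈ 9.8468e+6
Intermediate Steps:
(-4268 + sqrt(477 - 1573/(-1182)))*(1994 - 4313) = (-4268 + sqrt(477 - 1573*(-1/1182)))*(-2319) = (-4268 + sqrt(477 + 1573/1182))*(-2319) = (-4268 + sqrt(565387/1182))*(-2319) = (-4268 + sqrt(668287434)/1182)*(-2319) = 9897492 - 773*sqrt(668287434)/394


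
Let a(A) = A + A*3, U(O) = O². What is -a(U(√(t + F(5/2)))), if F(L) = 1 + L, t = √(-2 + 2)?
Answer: -14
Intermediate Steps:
t = 0 (t = √0 = 0)
a(A) = 4*A (a(A) = A + 3*A = 4*A)
-a(U(√(t + F(5/2)))) = -4*(√(0 + (1 + 5/2)))² = -4*(√(0 + 7/2))² = -4*(√(7/2))² = -4*(√14/2)² = -4*7/2 = -1*14 = -14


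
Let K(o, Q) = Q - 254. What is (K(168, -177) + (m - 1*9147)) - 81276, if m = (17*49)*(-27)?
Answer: -113345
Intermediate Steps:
K(o, Q) = -254 + Q
m = -22491 (m = 833*(-27) = -22491)
(K(168, -177) + (m - 1*9147)) - 81276 = ((-254 - 177) + (-22491 - 1*9147)) - 81276 = (-431 + (-22491 - 9147)) - 81276 = (-431 - 31638) - 81276 = -32069 - 81276 = -113345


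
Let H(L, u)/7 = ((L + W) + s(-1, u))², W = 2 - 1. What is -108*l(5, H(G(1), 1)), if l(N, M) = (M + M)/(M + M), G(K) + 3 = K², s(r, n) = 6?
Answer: -108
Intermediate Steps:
W = 1
G(K) = -3 + K²
H(L, u) = 7*(7 + L)² (H(L, u) = 7*((L + 1) + 6)² = 7*((1 + L) + 6)² = 7*(7 + L)²)
l(N, M) = 1 (l(N, M) = (2*M)/((2*M)) = (2*M)*(1/(2*M)) = 1)
-108*l(5, H(G(1), 1)) = -108*1 = -108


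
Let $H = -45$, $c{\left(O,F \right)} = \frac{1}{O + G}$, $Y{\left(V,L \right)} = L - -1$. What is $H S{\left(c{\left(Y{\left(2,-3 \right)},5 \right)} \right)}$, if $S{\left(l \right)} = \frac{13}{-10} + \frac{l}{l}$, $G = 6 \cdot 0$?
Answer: $\frac{27}{2} \approx 13.5$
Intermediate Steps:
$G = 0$
$Y{\left(V,L \right)} = 1 + L$ ($Y{\left(V,L \right)} = L + 1 = 1 + L$)
$c{\left(O,F \right)} = \frac{1}{O}$ ($c{\left(O,F \right)} = \frac{1}{O + 0} = \frac{1}{O}$)
$S{\left(l \right)} = - \frac{3}{10}$ ($S{\left(l \right)} = 13 \left(- \frac{1}{10}\right) + 1 = - \frac{13}{10} + 1 = - \frac{3}{10}$)
$H S{\left(c{\left(Y{\left(2,-3 \right)},5 \right)} \right)} = \left(-45\right) \left(- \frac{3}{10}\right) = \frac{27}{2}$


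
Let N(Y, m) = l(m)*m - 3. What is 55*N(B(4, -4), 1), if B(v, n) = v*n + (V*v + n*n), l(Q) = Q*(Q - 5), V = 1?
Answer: -385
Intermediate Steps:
l(Q) = Q*(-5 + Q)
B(v, n) = v + n² + n*v (B(v, n) = v*n + (1*v + n*n) = n*v + (v + n²) = v + n² + n*v)
N(Y, m) = -3 + m²*(-5 + m) (N(Y, m) = (m*(-5 + m))*m - 3 = m²*(-5 + m) - 3 = -3 + m²*(-5 + m))
55*N(B(4, -4), 1) = 55*(-3 + 1²*(-5 + 1)) = 55*(-3 + 1*(-4)) = 55*(-3 - 4) = 55*(-7) = -385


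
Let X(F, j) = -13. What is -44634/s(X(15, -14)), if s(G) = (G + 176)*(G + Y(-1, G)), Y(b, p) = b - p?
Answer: 44634/163 ≈ 273.83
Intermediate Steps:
s(G) = -176 - G (s(G) = (G + 176)*(G + (-1 - G)) = (176 + G)*(-1) = -176 - G)
-44634/s(X(15, -14)) = -44634/(-176 - 1*(-13)) = -44634/(-176 + 13) = -44634/(-163) = -44634*(-1/163) = 44634/163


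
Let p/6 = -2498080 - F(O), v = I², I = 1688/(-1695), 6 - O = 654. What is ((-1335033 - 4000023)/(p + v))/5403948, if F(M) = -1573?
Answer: 638656219350/9689990124562500137 ≈ 6.5909e-8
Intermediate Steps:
O = -648 (O = 6 - 1*654 = 6 - 654 = -648)
I = -1688/1695 (I = 1688*(-1/1695) = -1688/1695 ≈ -0.99587)
v = 2849344/2873025 (v = (-1688/1695)² = 2849344/2873025 ≈ 0.99176)
p = -14979042 (p = 6*(-2498080 - 1*(-1573)) = 6*(-2498080 + 1573) = 6*(-2496507) = -14979042)
((-1335033 - 4000023)/(p + v))/5403948 = ((-1335033 - 4000023)/(-14979042 + 2849344/2873025))/5403948 = -5335056/(-43035159292706/2873025)*(1/5403948) = -5335056*(-2873025/43035159292706)*(1/5403948) = (7663874632200/21517579646353)*(1/5403948) = 638656219350/9689990124562500137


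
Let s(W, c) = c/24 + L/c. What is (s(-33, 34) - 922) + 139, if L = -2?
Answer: -159455/204 ≈ -781.64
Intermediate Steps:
s(W, c) = -2/c + c/24 (s(W, c) = c/24 - 2/c = -2/c + c/24)
(s(-33, 34) - 922) + 139 = ((-2/34 + (1/24)*34) - 922) + 139 = ((-2*1/34 + 17/12) - 922) + 139 = ((-1/17 + 17/12) - 922) + 139 = (277/204 - 922) + 139 = -187811/204 + 139 = -159455/204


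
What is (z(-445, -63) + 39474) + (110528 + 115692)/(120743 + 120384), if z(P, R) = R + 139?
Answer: 9536799070/241127 ≈ 39551.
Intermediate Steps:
z(P, R) = 139 + R
(z(-445, -63) + 39474) + (110528 + 115692)/(120743 + 120384) = ((139 - 63) + 39474) + (110528 + 115692)/(120743 + 120384) = (76 + 39474) + 226220/241127 = 39550 + 226220*(1/241127) = 39550 + 226220/241127 = 9536799070/241127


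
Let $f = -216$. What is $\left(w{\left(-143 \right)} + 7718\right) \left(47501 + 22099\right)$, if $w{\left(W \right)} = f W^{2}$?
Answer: $-306884913600$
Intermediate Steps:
$w{\left(W \right)} = - 216 W^{2}$
$\left(w{\left(-143 \right)} + 7718\right) \left(47501 + 22099\right) = \left(- 216 \left(-143\right)^{2} + 7718\right) \left(47501 + 22099\right) = \left(\left(-216\right) 20449 + 7718\right) 69600 = \left(-4416984 + 7718\right) 69600 = \left(-4409266\right) 69600 = -306884913600$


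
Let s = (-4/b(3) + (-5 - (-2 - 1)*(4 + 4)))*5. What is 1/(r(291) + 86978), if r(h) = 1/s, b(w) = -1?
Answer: 115/10002471 ≈ 1.1497e-5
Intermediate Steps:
s = 115 (s = (-4/(-1) + (-5 - (-2 - 1)*(4 + 4)))*5 = (-4*(-1) + (-5 - (-3)*8))*5 = (4 + (-5 - 1*(-24)))*5 = (4 + (-5 + 24))*5 = (4 + 19)*5 = 23*5 = 115)
r(h) = 1/115
1/(r(291) + 86978) = 1/(1/115 + 86978) = 1/(10002471/115) = 115/10002471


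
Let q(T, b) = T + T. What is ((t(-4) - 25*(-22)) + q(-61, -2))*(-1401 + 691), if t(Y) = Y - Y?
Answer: -303880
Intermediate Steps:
t(Y) = 0
q(T, b) = 2*T
((t(-4) - 25*(-22)) + q(-61, -2))*(-1401 + 691) = ((0 - 25*(-22)) + 2*(-61))*(-1401 + 691) = ((0 + 550) - 122)*(-710) = (550 - 122)*(-710) = 428*(-710) = -303880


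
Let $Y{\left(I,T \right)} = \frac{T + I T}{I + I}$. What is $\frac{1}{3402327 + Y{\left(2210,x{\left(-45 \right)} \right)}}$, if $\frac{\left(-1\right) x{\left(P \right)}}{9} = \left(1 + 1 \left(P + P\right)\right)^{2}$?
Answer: $\frac{4420}{14880665361} \approx 2.9703 \cdot 10^{-7}$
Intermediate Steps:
$x{\left(P \right)} = - 9 \left(1 + 2 P\right)^{2}$ ($x{\left(P \right)} = - 9 \left(1 + 1 \left(P + P\right)\right)^{2} = - 9 \left(1 + 1 \cdot 2 P\right)^{2} = - 9 \left(1 + 2 P\right)^{2}$)
$Y{\left(I,T \right)} = \frac{T + I T}{2 I}$
$\frac{1}{3402327 + Y{\left(2210,x{\left(-45 \right)} \right)}} = \frac{1}{3402327 + \frac{- 9 \left(1 + 2 \left(-45\right)\right)^{2} \left(1 + 2210\right)}{2 \cdot 2210}} = \frac{1}{3402327 + \frac{1}{2} \left(- 9 \left(1 - 90\right)^{2}\right) \frac{1}{2210} \cdot 2211} = \frac{1}{3402327 + \frac{1}{2} \left(- 9 \left(-89\right)^{2}\right) \frac{1}{2210} \cdot 2211} = \frac{1}{3402327 + \frac{1}{2} \left(\left(-9\right) 7921\right) \frac{1}{2210} \cdot 2211} = \frac{1}{3402327 + \frac{1}{2} \left(-71289\right) \frac{1}{2210} \cdot 2211} = \frac{1}{3402327 - \frac{157619979}{4420}} = \frac{1}{\frac{14880665361}{4420}} = \frac{4420}{14880665361}$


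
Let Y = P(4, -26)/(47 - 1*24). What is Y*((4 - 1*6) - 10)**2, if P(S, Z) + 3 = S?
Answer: 144/23 ≈ 6.2609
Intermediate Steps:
P(S, Z) = -3 + S
Y = 1/23 (Y = (-3 + 4)/(47 - 1*24) = 1/(47 - 24) = 1/23 ≈ 0.043478)
Y*((4 - 1*6) - 10)**2 = ((4 - 1*6) - 10)**2/23 = ((4 - 6) - 10)**2/23 = (-2 - 10)**2/23 = (1/23)*(-12)**2 = (1/23)*144 = 144/23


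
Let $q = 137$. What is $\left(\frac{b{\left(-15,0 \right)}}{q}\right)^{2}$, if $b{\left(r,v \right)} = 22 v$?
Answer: $0$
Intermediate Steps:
$\left(\frac{b{\left(-15,0 \right)}}{q}\right)^{2} = \left(\frac{22 \cdot 0}{137}\right)^{2} = \left(0 \cdot \frac{1}{137}\right)^{2} = 0^{2} = 0$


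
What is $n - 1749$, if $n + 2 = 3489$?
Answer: $1738$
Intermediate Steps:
$n = 3487$ ($n = -2 + 3489 = 3487$)
$n - 1749 = 3487 - 1749 = 1738$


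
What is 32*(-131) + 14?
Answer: -4178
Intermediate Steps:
32*(-131) + 14 = -4192 + 14 = -4178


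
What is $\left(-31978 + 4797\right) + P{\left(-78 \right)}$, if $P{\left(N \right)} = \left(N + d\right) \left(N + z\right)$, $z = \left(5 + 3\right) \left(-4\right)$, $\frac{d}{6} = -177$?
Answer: $98219$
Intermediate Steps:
$d = -1062$ ($d = 6 \left(-177\right) = -1062$)
$z = -32$ ($z = 8 \left(-4\right) = -32$)
$P{\left(N \right)} = \left(-1062 + N\right) \left(-32 + N\right)$ ($P{\left(N \right)} = \left(N - 1062\right) \left(N - 32\right) = \left(-1062 + N\right) \left(-32 + N\right)$)
$\left(-31978 + 4797\right) + P{\left(-78 \right)} = \left(-31978 + 4797\right) + \left(33984 + \left(-78\right)^{2} - -85332\right) = -27181 + \left(33984 + 6084 + 85332\right) = -27181 + 125400 = 98219$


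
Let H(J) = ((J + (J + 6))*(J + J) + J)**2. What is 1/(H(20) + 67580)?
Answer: 1/3527180 ≈ 2.8351e-7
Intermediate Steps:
H(J) = (J + 2*J*(6 + 2*J))**2 (H(J) = ((J + (6 + J))*(2*J) + J)**2 = ((6 + 2*J)*(2*J) + J)**2 = (2*J*(6 + 2*J) + J)**2 = (J + 2*J*(6 + 2*J))**2)
1/(H(20) + 67580) = 1/(20**2*(13 + 4*20)**2 + 67580) = 1/(400*(13 + 80)**2 + 67580) = 1/(400*93**2 + 67580) = 1/(400*8649 + 67580) = 1/(3459600 + 67580) = 1/3527180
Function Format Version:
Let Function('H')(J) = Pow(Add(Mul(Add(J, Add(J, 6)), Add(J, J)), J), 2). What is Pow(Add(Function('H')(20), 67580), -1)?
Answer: Rational(1, 3527180) ≈ 2.8351e-7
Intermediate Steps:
Function('H')(J) = Pow(Add(J, Mul(2, J, Add(6, Mul(2, J)))), 2) (Function('H')(J) = Pow(Add(Mul(Add(J, Add(6, J)), Mul(2, J)), J), 2) = Pow(Add(Mul(Add(6, Mul(2, J)), Mul(2, J)), J), 2) = Pow(Add(Mul(2, J, Add(6, Mul(2, J))), J), 2) = Pow(Add(J, Mul(2, J, Add(6, Mul(2, J)))), 2))
Pow(Add(Function('H')(20), 67580), -1) = Pow(Add(Mul(Pow(20, 2), Pow(Add(13, Mul(4, 20)), 2)), 67580), -1) = Pow(Add(Mul(400, Pow(Add(13, 80), 2)), 67580), -1) = Pow(Add(Mul(400, Pow(93, 2)), 67580), -1) = Pow(Add(Mul(400, 8649), 67580), -1) = Pow(Add(3459600, 67580), -1) = Pow(3527180, -1) = Rational(1, 3527180)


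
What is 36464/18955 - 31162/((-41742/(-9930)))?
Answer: -977314620002/131869935 ≈ -7411.2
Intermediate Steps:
36464/18955 - 31162/((-41742/(-9930))) = 36464*(1/18955) - 31162/((-41742*(-1/9930))) = 36464/18955 - 31162/6957/1655 = 36464/18955 - 31162*1655/6957 = 36464/18955 - 51573110/6957 = -977314620002/131869935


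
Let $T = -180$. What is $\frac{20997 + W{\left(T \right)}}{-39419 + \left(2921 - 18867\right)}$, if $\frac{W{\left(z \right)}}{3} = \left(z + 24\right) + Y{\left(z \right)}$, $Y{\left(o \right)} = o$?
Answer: $- \frac{6663}{18455} \approx -0.36104$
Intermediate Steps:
$W{\left(z \right)} = 72 + 6 z$ ($W{\left(z \right)} = 3 \left(\left(z + 24\right) + z\right) = 3 \left(\left(24 + z\right) + z\right) = 3 \left(24 + 2 z\right) = 72 + 6 z$)
$\frac{20997 + W{\left(T \right)}}{-39419 + \left(2921 - 18867\right)} = \frac{20997 + \left(72 + 6 \left(-180\right)\right)}{-39419 + \left(2921 - 18867\right)} = \frac{20997 + \left(72 - 1080\right)}{-39419 - 15946} = \frac{20997 - 1008}{-55365} = 19989 \left(- \frac{1}{55365}\right) = - \frac{6663}{18455}$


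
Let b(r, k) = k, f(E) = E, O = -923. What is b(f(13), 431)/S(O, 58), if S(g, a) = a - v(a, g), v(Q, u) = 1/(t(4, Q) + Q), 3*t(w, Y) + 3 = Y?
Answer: 98699/13279 ≈ 7.4327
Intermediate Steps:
t(w, Y) = -1 + Y/3
v(Q, u) = 1/(-1 + 4*Q/3) (v(Q, u) = 1/((-1 + Q/3) + Q) = 1/(-1 + 4*Q/3))
S(g, a) = a - 3/(-3 + 4*a)
b(f(13), 431)/S(O, 58) = 431/(((-3 + 58*(-3 + 4*58))/(-3 + 4*58))) = 431/(((-3 + 58*(-3 + 232))/(-3 + 232))) = 431/(((-3 + 58*229)/229)) = 431/(((-3 + 13282)/229)) = 431/(((1/229)*13279)) = 431/(13279/229) = 431*(229/13279) = 98699/13279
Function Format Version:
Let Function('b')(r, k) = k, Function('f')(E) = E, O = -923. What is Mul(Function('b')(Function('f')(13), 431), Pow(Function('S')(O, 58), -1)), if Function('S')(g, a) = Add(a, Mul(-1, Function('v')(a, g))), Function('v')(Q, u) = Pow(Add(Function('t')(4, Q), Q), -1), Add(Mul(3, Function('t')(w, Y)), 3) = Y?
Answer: Rational(98699, 13279) ≈ 7.4327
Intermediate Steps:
Function('t')(w, Y) = Add(-1, Mul(Rational(1, 3), Y))
Function('v')(Q, u) = Pow(Add(-1, Mul(Rational(4, 3), Q)), -1) (Function('v')(Q, u) = Pow(Add(Add(-1, Mul(Rational(1, 3), Q)), Q), -1) = Pow(Add(-1, Mul(Rational(4, 3), Q)), -1))
Function('S')(g, a) = Add(a, Mul(-3, Pow(Add(-3, Mul(4, a)), -1))) (Function('S')(g, a) = Add(a, Mul(-1, Mul(3, Pow(Add(-3, Mul(4, a)), -1)))) = Add(a, Mul(-3, Pow(Add(-3, Mul(4, a)), -1))))
Mul(Function('b')(Function('f')(13), 431), Pow(Function('S')(O, 58), -1)) = Mul(431, Pow(Mul(Pow(Add(-3, Mul(4, 58)), -1), Add(-3, Mul(58, Add(-3, Mul(4, 58))))), -1)) = Mul(431, Pow(Mul(Pow(Add(-3, 232), -1), Add(-3, Mul(58, Add(-3, 232)))), -1)) = Mul(431, Pow(Mul(Pow(229, -1), Add(-3, Mul(58, 229))), -1)) = Mul(431, Pow(Mul(Rational(1, 229), Add(-3, 13282)), -1)) = Mul(431, Pow(Mul(Rational(1, 229), 13279), -1)) = Mul(431, Pow(Rational(13279, 229), -1)) = Mul(431, Rational(229, 13279)) = Rational(98699, 13279)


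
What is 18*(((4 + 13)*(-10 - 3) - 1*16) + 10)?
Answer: -4086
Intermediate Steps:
18*(((4 + 13)*(-10 - 3) - 1*16) + 10) = 18*((17*(-13) - 16) + 10) = 18*((-221 - 16) + 10) = 18*(-237 + 10) = 18*(-227) = -4086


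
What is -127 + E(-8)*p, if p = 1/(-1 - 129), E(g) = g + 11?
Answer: -16513/130 ≈ -127.02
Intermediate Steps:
E(g) = 11 + g
p = -1/130 (p = 1/(-130) = -1/130 ≈ -0.0076923)
-127 + E(-8)*p = -127 + (11 - 8)*(-1/130) = -127 + 3*(-1/130) = -127 - 3/130 = -16513/130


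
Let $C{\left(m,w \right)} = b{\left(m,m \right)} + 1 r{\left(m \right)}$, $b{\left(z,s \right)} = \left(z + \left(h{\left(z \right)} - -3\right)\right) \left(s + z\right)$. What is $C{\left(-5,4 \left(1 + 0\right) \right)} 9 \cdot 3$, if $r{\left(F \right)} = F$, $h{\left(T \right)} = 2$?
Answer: $-135$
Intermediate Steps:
$b{\left(z,s \right)} = \left(5 + z\right) \left(s + z\right)$ ($b{\left(z,s \right)} = \left(z + \left(2 - -3\right)\right) \left(s + z\right) = \left(z + \left(2 + 3\right)\right) \left(s + z\right) = \left(z + 5\right) \left(s + z\right) = \left(5 + z\right) \left(s + z\right)$)
$C{\left(m,w \right)} = 2 m^{2} + 11 m$ ($C{\left(m,w \right)} = \left(m^{2} + 5 m + 5 m + m m\right) + 1 m = \left(m^{2} + 5 m + 5 m + m^{2}\right) + m = \left(2 m^{2} + 10 m\right) + m = 2 m^{2} + 11 m$)
$C{\left(-5,4 \left(1 + 0\right) \right)} 9 \cdot 3 = - 5 \left(11 + 2 \left(-5\right)\right) 9 \cdot 3 = - 5 \left(11 - 10\right) 9 \cdot 3 = \left(-5\right) 1 \cdot 9 \cdot 3 = \left(-5\right) 9 \cdot 3 = \left(-45\right) 3 = -135$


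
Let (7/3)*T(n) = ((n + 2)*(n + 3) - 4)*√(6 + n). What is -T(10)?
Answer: -1824/7 ≈ -260.57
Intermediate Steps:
T(n) = 3*√(6 + n)*(-4 + (2 + n)*(3 + n))/7 (T(n) = 3*(((n + 2)*(n + 3) - 4)*√(6 + n))/7 = 3*(((2 + n)*(3 + n) - 4)*√(6 + n))/7 = 3*((-4 + (2 + n)*(3 + n))*√(6 + n))/7 = 3*(√(6 + n)*(-4 + (2 + n)*(3 + n)))/7 = 3*√(6 + n)*(-4 + (2 + n)*(3 + n))/7)
-T(10) = -3*√(6 + 10)*(2 + 10² + 5*10)/7 = -3*√16*(2 + 100 + 50)/7 = -3*4*152/7 = -1*1824/7 = -1824/7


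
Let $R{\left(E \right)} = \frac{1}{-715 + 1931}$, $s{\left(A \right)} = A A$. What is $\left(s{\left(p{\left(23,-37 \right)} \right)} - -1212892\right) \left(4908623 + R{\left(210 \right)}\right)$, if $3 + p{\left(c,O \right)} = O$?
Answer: $\frac{1812290943116487}{304} \approx 5.9615 \cdot 10^{12}$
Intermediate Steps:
$p{\left(c,O \right)} = -3 + O$
$s{\left(A \right)} = A^{2}$
$R{\left(E \right)} = \frac{1}{1216}$
$\left(s{\left(p{\left(23,-37 \right)} \right)} - -1212892\right) \left(4908623 + R{\left(210 \right)}\right) = \left(\left(-3 - 37\right)^{2} - -1212892\right) \left(4908623 + \frac{1}{1216}\right) = \left(\left(-40\right)^{2} + 1212892\right) \frac{5968885569}{1216} = \left(1600 + 1212892\right) \frac{5968885569}{1216} = 1214492 \cdot \frac{5968885569}{1216} = \frac{1812290943116487}{304}$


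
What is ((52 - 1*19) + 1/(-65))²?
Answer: 4596736/4225 ≈ 1088.0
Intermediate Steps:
((52 - 1*19) + 1/(-65))² = ((52 - 19) - 1/65)² = (33 - 1/65)² = (2144/65)² = 4596736/4225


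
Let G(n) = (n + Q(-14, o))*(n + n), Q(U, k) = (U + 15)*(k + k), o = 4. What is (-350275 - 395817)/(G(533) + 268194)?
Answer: -186523/211225 ≈ -0.88305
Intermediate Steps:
Q(U, k) = 2*k*(15 + U) (Q(U, k) = (15 + U)*(2*k) = 2*k*(15 + U))
G(n) = 2*n*(8 + n) (G(n) = (n + 2*4*(15 - 14))*(n + n) = (n + 2*4*1)*(2*n) = (n + 8)*(2*n) = (8 + n)*(2*n) = 2*n*(8 + n))
(-350275 - 395817)/(G(533) + 268194) = (-350275 - 395817)/(2*533*(8 + 533) + 268194) = -746092/(2*533*541 + 268194) = -746092/(576706 + 268194) = -746092/844900 = -746092*1/844900 = -186523/211225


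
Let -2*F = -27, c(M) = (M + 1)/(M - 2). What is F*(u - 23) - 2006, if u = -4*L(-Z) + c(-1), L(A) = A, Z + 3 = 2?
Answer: -4741/2 ≈ -2370.5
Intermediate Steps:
Z = -1 (Z = -3 + 2 = -1)
c(M) = (1 + M)/(-2 + M)
u = -4 (u = -(-4)*(-1) + (1 - 1)/(-2 - 1) = -4*1 + 0/(-3) = -4 - 1/3*0 = -4 + 0 = -4)
F = 27/2 (F = -1/2*(-27) = 27/2 ≈ 13.500)
F*(u - 23) - 2006 = 27*(-4 - 23)/2 - 2006 = (27/2)*(-27) - 2006 = -729/2 - 2006 = -4741/2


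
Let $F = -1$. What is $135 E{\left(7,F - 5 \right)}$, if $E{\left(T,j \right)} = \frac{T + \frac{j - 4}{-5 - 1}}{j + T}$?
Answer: $1170$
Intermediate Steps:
$E{\left(T,j \right)} = \frac{\frac{2}{3} + T - \frac{j}{6}}{T + j}$ ($E{\left(T,j \right)} = \frac{T + \frac{-4 + j}{-6}}{T + j} = \frac{T + \left(-4 + j\right) \left(- \frac{1}{6}\right)}{T + j} = \frac{T - \left(- \frac{2}{3} + \frac{j}{6}\right)}{T + j} = \frac{\frac{2}{3} + T - \frac{j}{6}}{T + j}$)
$135 E{\left(7,F - 5 \right)} = 135 \frac{\frac{2}{3} + 7 - \frac{-1 - 5}{6}}{7 - 6} = 135 \frac{\frac{2}{3} + 7 - -1}{7 - 6} = 135 \frac{\frac{2}{3} + 7 + 1}{1} = 135 \cdot 1 \cdot \frac{26}{3} = 135 \cdot \frac{26}{3} = 1170$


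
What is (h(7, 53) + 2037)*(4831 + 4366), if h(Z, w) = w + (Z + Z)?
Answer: 19350488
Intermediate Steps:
h(Z, w) = w + 2*Z
(h(7, 53) + 2037)*(4831 + 4366) = ((53 + 2*7) + 2037)*(4831 + 4366) = ((53 + 14) + 2037)*9197 = (67 + 2037)*9197 = 2104*9197 = 19350488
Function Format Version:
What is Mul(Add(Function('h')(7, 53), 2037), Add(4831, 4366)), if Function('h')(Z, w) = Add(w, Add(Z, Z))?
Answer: 19350488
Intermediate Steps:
Function('h')(Z, w) = Add(w, Mul(2, Z))
Mul(Add(Function('h')(7, 53), 2037), Add(4831, 4366)) = Mul(Add(Add(53, Mul(2, 7)), 2037), Add(4831, 4366)) = Mul(Add(Add(53, 14), 2037), 9197) = Mul(Add(67, 2037), 9197) = Mul(2104, 9197) = 19350488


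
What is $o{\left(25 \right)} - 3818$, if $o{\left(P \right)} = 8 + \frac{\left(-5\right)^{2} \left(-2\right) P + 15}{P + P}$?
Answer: $- \frac{38347}{10} \approx -3834.7$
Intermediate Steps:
$o{\left(P \right)} = 8 + \frac{15 - 50 P}{2 P}$ ($o{\left(P \right)} = 8 + \frac{25 \left(-2\right) P + 15}{2 P} = 8 + \left(- 50 P + 15\right) \frac{1}{2 P} = 8 + \left(15 - 50 P\right) \frac{1}{2 P} = 8 + \frac{15 - 50 P}{2 P}$)
$o{\left(25 \right)} - 3818 = \left(-17 + \frac{15}{2 \cdot 25}\right) - 3818 = \left(-17 + \frac{15}{2} \cdot \frac{1}{25}\right) - 3818 = \left(-17 + \frac{3}{10}\right) - 3818 = - \frac{167}{10} - 3818 = - \frac{38347}{10}$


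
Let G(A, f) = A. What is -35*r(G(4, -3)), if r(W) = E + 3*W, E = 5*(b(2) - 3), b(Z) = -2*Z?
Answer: 805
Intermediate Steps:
E = -35 (E = 5*(-2*2 - 3) = 5*(-4 - 3) = 5*(-7) = -35)
r(W) = -35 + 3*W
-35*r(G(4, -3)) = -35*(-35 + 3*4) = -35*(-35 + 12) = -35*(-23) = 805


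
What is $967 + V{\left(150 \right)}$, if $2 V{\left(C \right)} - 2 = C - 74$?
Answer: $1006$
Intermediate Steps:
$V{\left(C \right)} = -36 + \frac{C}{2}$ ($V{\left(C \right)} = 1 + \frac{C - 74}{2} = 1 + \frac{-74 + C}{2} = 1 + \left(-37 + \frac{C}{2}\right) = -36 + \frac{C}{2}$)
$967 + V{\left(150 \right)} = 967 + \left(-36 + \frac{1}{2} \cdot 150\right) = 967 + \left(-36 + 75\right) = 967 + 39 = 1006$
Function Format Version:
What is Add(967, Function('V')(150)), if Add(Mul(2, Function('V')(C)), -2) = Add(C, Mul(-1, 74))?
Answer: 1006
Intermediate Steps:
Function('V')(C) = Add(-36, Mul(Rational(1, 2), C)) (Function('V')(C) = Add(1, Mul(Rational(1, 2), Add(C, Mul(-1, 74)))) = Add(1, Mul(Rational(1, 2), Add(C, -74))) = Add(1, Mul(Rational(1, 2), Add(-74, C))) = Add(1, Add(-37, Mul(Rational(1, 2), C))) = Add(-36, Mul(Rational(1, 2), C)))
Add(967, Function('V')(150)) = Add(967, Add(-36, Mul(Rational(1, 2), 150))) = Add(967, Add(-36, 75)) = Add(967, 39) = 1006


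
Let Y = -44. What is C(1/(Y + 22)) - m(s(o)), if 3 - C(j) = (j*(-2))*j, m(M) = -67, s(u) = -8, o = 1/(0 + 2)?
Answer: 16941/242 ≈ 70.004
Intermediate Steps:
o = ½ (o = 1/2 = ½ ≈ 0.50000)
C(j) = 3 + 2*j² (C(j) = 3 - j*(-2)*j = 3 - (-2*j)*j = 3 - (-2)*j² = 3 + 2*j²)
C(1/(Y + 22)) - m(s(o)) = (3 + 2*(1/(-44 + 22))²) - 1*(-67) = (3 + 2*(1/(-22))²) + 67 = (3 + 2*(-1/22)²) + 67 = (3 + 2*(1/484)) + 67 = (3 + 1/242) + 67 = 727/242 + 67 = 16941/242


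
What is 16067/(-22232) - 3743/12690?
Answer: -143552303/141062040 ≈ -1.0177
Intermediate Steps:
16067/(-22232) - 3743/12690 = 16067*(-1/22232) - 3743*1/12690 = -16067/22232 - 3743/12690 = -143552303/141062040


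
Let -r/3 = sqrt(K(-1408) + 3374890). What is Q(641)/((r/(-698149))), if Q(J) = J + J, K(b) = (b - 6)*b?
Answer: 447513509*sqrt(5365802)/8048703 ≈ 1.2879e+5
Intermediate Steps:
K(b) = b*(-6 + b) (K(b) = (-6 + b)*b = b*(-6 + b))
r = -3*sqrt(5365802) (r = -3*sqrt(-1408*(-6 - 1408) + 3374890) = -3*sqrt(-1408*(-1414) + 3374890) = -3*sqrt(1990912 + 3374890) = -3*sqrt(5365802) ≈ -6949.3)
Q(J) = 2*J
Q(641)/((r/(-698149))) = (2*641)/((-3*sqrt(5365802)/(-698149))) = 1282/((-3*sqrt(5365802)*(-1/698149))) = 1282/((3*sqrt(5365802)/698149)) = 1282*(698149*sqrt(5365802)/16097406) = 447513509*sqrt(5365802)/8048703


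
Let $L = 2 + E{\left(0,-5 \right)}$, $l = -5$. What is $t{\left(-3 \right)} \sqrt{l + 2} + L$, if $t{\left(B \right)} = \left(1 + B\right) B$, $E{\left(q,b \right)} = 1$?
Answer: $3 + 6 i \sqrt{3} \approx 3.0 + 10.392 i$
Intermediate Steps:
$L = 3$ ($L = 2 + 1 = 3$)
$t{\left(B \right)} = B \left(1 + B\right)$
$t{\left(-3 \right)} \sqrt{l + 2} + L = - 3 \left(1 - 3\right) \sqrt{-5 + 2} + 3 = \left(-3\right) \left(-2\right) \sqrt{-3} + 3 = 6 i \sqrt{3} + 3 = 3 + 6 i \sqrt{3}$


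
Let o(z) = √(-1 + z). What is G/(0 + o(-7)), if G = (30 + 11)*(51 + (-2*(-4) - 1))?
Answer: -1189*I*√2/2 ≈ -840.75*I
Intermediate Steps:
G = 2378 (G = 41*(51 + (8 - 1)) = 41*(51 + 7) = 41*58 = 2378)
G/(0 + o(-7)) = 2378/(0 + √(-1 - 7)) = 2378/(0 + √(-8)) = 2378/(0 + 2*I*√2) = 2378/((2*I*√2)) = 2378*(-I*√2/4) = -1189*I*√2/2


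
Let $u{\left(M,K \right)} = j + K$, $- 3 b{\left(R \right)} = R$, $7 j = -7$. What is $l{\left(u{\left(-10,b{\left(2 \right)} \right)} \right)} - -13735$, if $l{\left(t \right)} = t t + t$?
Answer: $\frac{123625}{9} \approx 13736.0$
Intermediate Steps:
$j = -1$ ($j = \frac{1}{7} \left(-7\right) = -1$)
$b{\left(R \right)} = - \frac{R}{3}$
$u{\left(M,K \right)} = -1 + K$
$l{\left(t \right)} = t + t^{2}$ ($l{\left(t \right)} = t^{2} + t = t + t^{2}$)
$l{\left(u{\left(-10,b{\left(2 \right)} \right)} \right)} - -13735 = \left(-1 - \frac{2}{3}\right) \left(1 - \frac{5}{3}\right) - -13735 = \left(-1 - \frac{2}{3}\right) \left(1 - \frac{5}{3}\right) + 13735 = - \frac{5 \left(1 - \frac{5}{3}\right)}{3} + 13735 = \left(- \frac{5}{3}\right) \left(- \frac{2}{3}\right) + 13735 = \frac{10}{9} + 13735 = \frac{123625}{9}$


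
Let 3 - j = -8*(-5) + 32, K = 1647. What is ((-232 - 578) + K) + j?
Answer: 768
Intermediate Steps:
j = -69 (j = 3 - (-8*(-5) + 32) = 3 - (40 + 32) = 3 - 1*72 = 3 - 72 = -69)
((-232 - 578) + K) + j = ((-232 - 578) + 1647) - 69 = (-810 + 1647) - 69 = 837 - 69 = 768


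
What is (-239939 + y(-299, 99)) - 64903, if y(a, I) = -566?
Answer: -305408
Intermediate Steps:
(-239939 + y(-299, 99)) - 64903 = (-239939 - 566) - 64903 = -240505 - 64903 = -305408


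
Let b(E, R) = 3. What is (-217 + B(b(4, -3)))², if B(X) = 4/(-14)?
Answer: 2313441/49 ≈ 47213.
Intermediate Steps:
B(X) = -2/7 (B(X) = 4*(-1/14) = -2/7)
(-217 + B(b(4, -3)))² = (-217 - 2/7)² = (-1521/7)² = 2313441/49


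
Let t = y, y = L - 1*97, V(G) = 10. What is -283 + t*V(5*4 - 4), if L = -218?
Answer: -3433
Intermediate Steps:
y = -315 (y = -218 - 1*97 = -218 - 97 = -315)
t = -315
-283 + t*V(5*4 - 4) = -283 - 315*10 = -283 - 3150 = -3433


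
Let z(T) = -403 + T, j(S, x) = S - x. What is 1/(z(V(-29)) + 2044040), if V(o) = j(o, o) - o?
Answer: 1/2043666 ≈ 4.8932e-7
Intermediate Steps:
V(o) = -o (V(o) = (o - o) - o = 0 - o = -o)
1/(z(V(-29)) + 2044040) = 1/((-403 - 1*(-29)) + 2044040) = 1/((-403 + 29) + 2044040) = 1/(-374 + 2044040) = 1/2043666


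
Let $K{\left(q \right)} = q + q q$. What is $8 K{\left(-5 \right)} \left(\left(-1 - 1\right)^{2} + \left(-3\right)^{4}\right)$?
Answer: $13600$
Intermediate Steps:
$K{\left(q \right)} = q + q^{2}$
$8 K{\left(-5 \right)} \left(\left(-1 - 1\right)^{2} + \left(-3\right)^{4}\right) = 8 - 5 \left(1 - 5\right) \left(\left(-1 - 1\right)^{2} + \left(-3\right)^{4}\right) = 8 \left(-5\right) \left(-4\right) \left(\left(-2\right)^{2} + 81\right) = 8 \cdot 20 \left(4 + 81\right) = 8 \cdot 20 \cdot 85 = 8 \cdot 1700 = 13600$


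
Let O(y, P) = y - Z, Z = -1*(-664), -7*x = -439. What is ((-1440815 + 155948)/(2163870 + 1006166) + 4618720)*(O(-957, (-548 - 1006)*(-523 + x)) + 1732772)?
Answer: 25346660158066490003/3170036 ≈ 7.9957e+12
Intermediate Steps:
x = 439/7 (x = -⅐*(-439) = 439/7 ≈ 62.714)
Z = 664
O(y, P) = -664 + y (O(y, P) = y - 1*664 = y - 664 = -664 + y)
((-1440815 + 155948)/(2163870 + 1006166) + 4618720)*(O(-957, (-548 - 1006)*(-523 + x)) + 1732772) = ((-1440815 + 155948)/(2163870 + 1006166) + 4618720)*((-664 - 957) + 1732772) = (-1284867/3170036 + 4618720)*(-1621 + 1732772) = (-1284867*1/3170036 + 4618720)*1731151 = (-1284867/3170036 + 4618720)*1731151 = (14641507389053/3170036)*1731151 = 25346660158066490003/3170036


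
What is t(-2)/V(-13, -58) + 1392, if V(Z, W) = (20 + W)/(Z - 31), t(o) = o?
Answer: 26404/19 ≈ 1389.7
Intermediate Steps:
V(Z, W) = (20 + W)/(-31 + Z)
t(-2)/V(-13, -58) + 1392 = -2*(-31 - 13)/(20 - 58) + 1392 = -2/(-38/(-44)) + 1392 = -2/((-1/44*(-38))) + 1392 = -2/19/22 + 1392 = -2*22/19 + 1392 = -44/19 + 1392 = 26404/19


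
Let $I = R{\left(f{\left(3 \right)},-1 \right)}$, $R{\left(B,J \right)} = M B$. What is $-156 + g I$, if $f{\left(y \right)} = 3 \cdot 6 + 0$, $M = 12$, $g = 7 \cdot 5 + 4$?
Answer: $8268$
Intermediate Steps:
$g = 39$ ($g = 35 + 4 = 39$)
$f{\left(y \right)} = 18$ ($f{\left(y \right)} = 18 + 0 = 18$)
$R{\left(B,J \right)} = 12 B$
$I = 216$ ($I = 12 \cdot 18 = 216$)
$-156 + g I = -156 + 39 \cdot 216 = -156 + 8424 = 8268$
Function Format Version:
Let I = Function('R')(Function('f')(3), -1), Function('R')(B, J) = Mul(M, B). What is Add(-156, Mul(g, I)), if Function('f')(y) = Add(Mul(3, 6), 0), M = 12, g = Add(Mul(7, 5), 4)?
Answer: 8268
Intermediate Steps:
g = 39 (g = Add(35, 4) = 39)
Function('f')(y) = 18 (Function('f')(y) = Add(18, 0) = 18)
Function('R')(B, J) = Mul(12, B)
I = 216 (I = Mul(12, 18) = 216)
Add(-156, Mul(g, I)) = Add(-156, Mul(39, 216)) = Add(-156, 8424) = 8268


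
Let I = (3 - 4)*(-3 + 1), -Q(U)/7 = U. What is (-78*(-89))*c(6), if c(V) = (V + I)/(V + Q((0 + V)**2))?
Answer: -9256/41 ≈ -225.76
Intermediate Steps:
Q(U) = -7*U
I = 2 (I = -1*(-2) = 2)
c(V) = (2 + V)/(V - 7*V**2) (c(V) = (V + 2)/(V - 7*(0 + V)**2) = (2 + V)/(V - 7*V**2))
(-78*(-89))*c(6) = (-78*(-89))*((-2 - 1*6)/(6*(-1 + 7*6))) = 6942*((-2 - 6)/(6*(-1 + 42))) = 6942*((1/6)*(-8)/41) = 6942*((1/6)*(1/41)*(-8)) = 6942*(-4/123) = -9256/41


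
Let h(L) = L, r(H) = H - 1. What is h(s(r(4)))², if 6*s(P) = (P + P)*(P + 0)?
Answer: 9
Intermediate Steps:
r(H) = -1 + H
s(P) = P²/3 (s(P) = ((P + P)*(P + 0))/6 = ((2*P)*P)/6 = (2*P²)/6 = P²/3)
h(s(r(4)))² = ((-1 + 4)²/3)² = ((⅓)*3²)² = ((⅓)*9)² = 3² = 9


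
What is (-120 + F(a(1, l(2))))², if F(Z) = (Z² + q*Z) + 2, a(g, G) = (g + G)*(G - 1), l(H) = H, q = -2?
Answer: 13225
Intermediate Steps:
a(g, G) = (-1 + G)*(G + g) (a(g, G) = (G + g)*(-1 + G) = (-1 + G)*(G + g))
F(Z) = 2 + Z² - 2*Z (F(Z) = (Z² - 2*Z) + 2 = 2 + Z² - 2*Z)
(-120 + F(a(1, l(2))))² = (-120 + (2 + (2² - 1*2 - 1*1 + 2*1)² - 2*(2² - 1*2 - 1*1 + 2*1)))² = (-120 + (2 + (4 - 2 - 1 + 2)² - 2*(4 - 2 - 1 + 2)))² = (-120 + (2 + 3² - 2*3))² = (-120 + (2 + 9 - 6))² = (-120 + 5)² = (-115)² = 13225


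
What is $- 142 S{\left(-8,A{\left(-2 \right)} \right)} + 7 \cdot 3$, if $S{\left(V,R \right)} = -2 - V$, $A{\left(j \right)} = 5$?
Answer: $-831$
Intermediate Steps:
$- 142 S{\left(-8,A{\left(-2 \right)} \right)} + 7 \cdot 3 = - 142 \left(-2 - -8\right) + 7 \cdot 3 = - 142 \left(-2 + 8\right) + 21 = \left(-142\right) 6 + 21 = -852 + 21 = -831$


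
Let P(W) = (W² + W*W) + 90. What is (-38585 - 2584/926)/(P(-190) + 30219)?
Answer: -17866147/47461667 ≈ -0.37643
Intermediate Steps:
P(W) = 90 + 2*W² (P(W) = (W² + W²) + 90 = 2*W² + 90 = 90 + 2*W²)
(-38585 - 2584/926)/(P(-190) + 30219) = (-38585 - 2584/926)/((90 + 2*(-190)²) + 30219) = (-38585 - 2584/926)/((90 + 2*36100) + 30219) = (-38585 - 2*646/463)/((90 + 72200) + 30219) = (-38585 - 1292/463)/(72290 + 30219) = -17866147/463/102509 = -17866147/463*1/102509 = -17866147/47461667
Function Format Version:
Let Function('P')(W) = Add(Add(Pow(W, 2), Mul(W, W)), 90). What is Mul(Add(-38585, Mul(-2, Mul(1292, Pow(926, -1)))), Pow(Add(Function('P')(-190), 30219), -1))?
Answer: Rational(-17866147, 47461667) ≈ -0.37643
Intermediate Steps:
Function('P')(W) = Add(90, Mul(2, Pow(W, 2))) (Function('P')(W) = Add(Add(Pow(W, 2), Pow(W, 2)), 90) = Add(Mul(2, Pow(W, 2)), 90) = Add(90, Mul(2, Pow(W, 2))))
Mul(Add(-38585, Mul(-2, Mul(1292, Pow(926, -1)))), Pow(Add(Function('P')(-190), 30219), -1)) = Mul(Add(-38585, Mul(-2, Mul(1292, Pow(926, -1)))), Pow(Add(Add(90, Mul(2, Pow(-190, 2))), 30219), -1)) = Mul(Add(-38585, Mul(-2, Mul(1292, Rational(1, 926)))), Pow(Add(Add(90, Mul(2, 36100)), 30219), -1)) = Mul(Add(-38585, Mul(-2, Rational(646, 463))), Pow(Add(Add(90, 72200), 30219), -1)) = Mul(Add(-38585, Rational(-1292, 463)), Pow(Add(72290, 30219), -1)) = Mul(Rational(-17866147, 463), Pow(102509, -1)) = Mul(Rational(-17866147, 463), Rational(1, 102509)) = Rational(-17866147, 47461667)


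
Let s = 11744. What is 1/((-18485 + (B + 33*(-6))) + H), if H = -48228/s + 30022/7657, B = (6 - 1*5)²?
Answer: -22480952/419993321121 ≈ -5.3527e-5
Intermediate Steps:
B = 1 (B = (6 - 5)² = 1² = 1)
H = -4175857/22480952 (H = -48228/11744 + 30022/7657 = -48228*1/11744 + 30022*(1/7657) = -12057/2936 + 30022/7657 = -4175857/22480952 ≈ -0.18575)
1/((-18485 + (B + 33*(-6))) + H) = 1/((-18485 + (1 + 33*(-6))) - 4175857/22480952) = 1/((-18485 + (1 - 198)) - 4175857/22480952) = 1/((-18485 - 197) - 4175857/22480952) = 1/(-18682 - 4175857/22480952) = 1/(-419993321121/22480952) = -22480952/419993321121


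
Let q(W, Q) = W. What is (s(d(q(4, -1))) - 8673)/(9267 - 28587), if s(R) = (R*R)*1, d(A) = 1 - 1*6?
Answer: 47/105 ≈ 0.44762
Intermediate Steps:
d(A) = -5 (d(A) = 1 - 6 = -5)
s(R) = R² (s(R) = R²*1 = R²)
(s(d(q(4, -1))) - 8673)/(9267 - 28587) = ((-5)² - 8673)/(9267 - 28587) = (25 - 8673)/(-19320) = -8648*(-1/19320) = 47/105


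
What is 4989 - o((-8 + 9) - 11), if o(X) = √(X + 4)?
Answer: 4989 - I*√6 ≈ 4989.0 - 2.4495*I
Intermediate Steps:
o(X) = √(4 + X)
4989 - o((-8 + 9) - 11) = 4989 - √(4 + ((-8 + 9) - 11)) = 4989 - √(4 + (1 - 11)) = 4989 - √(4 - 10) = 4989 - √(-6) = 4989 - I*√6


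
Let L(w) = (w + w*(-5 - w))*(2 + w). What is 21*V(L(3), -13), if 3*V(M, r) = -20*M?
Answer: 14700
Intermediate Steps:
L(w) = (2 + w)*(w + w*(-5 - w))
V(M, r) = -20*M/3 (V(M, r) = (-20*M)/3 = -20*M/3)
21*V(L(3), -13) = 21*(-(-20)*3*(8 + 3² + 6*3)/3) = 21*(-(-20)*3*(8 + 9 + 18)/3) = 21*(-(-20)*3*35/3) = 21*(-20/3*(-105)) = 21*700 = 14700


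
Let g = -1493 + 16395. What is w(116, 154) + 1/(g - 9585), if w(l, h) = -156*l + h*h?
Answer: 29881541/5317 ≈ 5620.0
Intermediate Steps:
g = 14902
w(l, h) = h² - 156*l (w(l, h) = -156*l + h² = h² - 156*l)
w(116, 154) + 1/(g - 9585) = (154² - 156*116) + 1/(14902 - 9585) = (23716 - 18096) + 1/5317 = 5620 + 1/5317 = 29881541/5317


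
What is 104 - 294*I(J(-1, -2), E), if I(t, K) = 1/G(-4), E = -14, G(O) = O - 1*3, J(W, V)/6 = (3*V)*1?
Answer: 146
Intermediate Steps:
J(W, V) = 18*V (J(W, V) = 6*((3*V)*1) = 6*(3*V) = 18*V)
G(O) = -3 + O (G(O) = O - 3 = -3 + O)
I(t, K) = -⅐ (I(t, K) = 1/(-3 - 4) = 1/(-7) = -⅐)
104 - 294*I(J(-1, -2), E) = 104 - 294*(-⅐) = 104 + 42 = 146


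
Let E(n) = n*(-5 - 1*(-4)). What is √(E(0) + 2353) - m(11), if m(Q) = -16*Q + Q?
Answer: 165 + √2353 ≈ 213.51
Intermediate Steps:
m(Q) = -15*Q
E(n) = -n (E(n) = n*(-5 + 4) = n*(-1) = -n)
√(E(0) + 2353) - m(11) = √(-1*0 + 2353) - (-15)*11 = √(0 + 2353) - 1*(-165) = √2353 + 165 = 165 + √2353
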